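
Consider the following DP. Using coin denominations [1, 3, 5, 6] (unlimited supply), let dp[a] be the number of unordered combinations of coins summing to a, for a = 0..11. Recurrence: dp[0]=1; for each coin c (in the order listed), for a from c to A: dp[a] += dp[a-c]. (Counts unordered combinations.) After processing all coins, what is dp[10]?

9

after  coin     0     1     2     3     4     5     6     7     8     9    10    11
          1     1     1     1     1     1     1     1     1     1     1     1     1
          3     1     1     1     2     2     2     3     3     3     4     4     4
          5     1     1     1     2     2     3     4     4     5     6     7     8
          6     1     1     1     2     2     3     5     5     6     8     9    11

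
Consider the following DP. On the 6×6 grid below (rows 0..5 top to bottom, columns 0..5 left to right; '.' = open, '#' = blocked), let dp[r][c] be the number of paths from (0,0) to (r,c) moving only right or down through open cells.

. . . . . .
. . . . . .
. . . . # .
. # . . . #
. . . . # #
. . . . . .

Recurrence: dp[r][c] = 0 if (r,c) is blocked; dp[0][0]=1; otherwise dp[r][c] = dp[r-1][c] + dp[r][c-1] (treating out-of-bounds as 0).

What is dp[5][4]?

32

r\c   0   1   2   3   4   5
  0   1   1   1   1   1   1
  1   1   2   3   4   5   6
  2   1   3   6  10   0   6
  3   1   0   6  16  16   0
  4   1   1   7  23   0   0
  5   1   2   9  32  32  32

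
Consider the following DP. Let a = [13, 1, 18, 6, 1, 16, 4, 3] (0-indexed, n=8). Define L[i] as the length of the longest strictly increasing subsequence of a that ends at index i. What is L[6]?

2

   i    0    1    2    3    4    5    6    7
a[i]   13    1   18    6    1   16    4    3
L[i]    1    1    2    2    1    3    2    2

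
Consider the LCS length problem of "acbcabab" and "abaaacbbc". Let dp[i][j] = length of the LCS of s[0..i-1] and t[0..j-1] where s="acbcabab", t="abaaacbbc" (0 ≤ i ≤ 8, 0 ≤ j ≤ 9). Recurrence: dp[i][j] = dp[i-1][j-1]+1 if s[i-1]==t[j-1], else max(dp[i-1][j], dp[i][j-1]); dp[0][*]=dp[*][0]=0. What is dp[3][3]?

2

   ''  a  b  a  a  a  c  b  b  c
''  0  0  0  0  0  0  0  0  0  0
 a  0  1  1  1  1  1  1  1  1  1
 c  0  1  1  1  1  1  2  2  2  2
 b  0  1  2  2  2  2  2  3  3  3
 c  0  1  2  2  2  2  3  3  3  4
 a  0  1  2  3  3  3  3  3  3  4
 b  0  1  2  3  3  3  3  4  4  4
 a  0  1  2  3  4  4  4  4  4  4
 b  0  1  2  3  4  4  4  5  5  5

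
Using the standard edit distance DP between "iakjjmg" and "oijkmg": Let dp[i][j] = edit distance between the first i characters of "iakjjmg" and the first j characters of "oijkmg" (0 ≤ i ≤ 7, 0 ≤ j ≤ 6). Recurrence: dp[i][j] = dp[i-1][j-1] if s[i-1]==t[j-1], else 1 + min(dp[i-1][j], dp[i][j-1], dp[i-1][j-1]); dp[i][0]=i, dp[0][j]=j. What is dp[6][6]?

5

   ''  o  i  j  k  m  g
''  0  1  2  3  4  5  6
 i  1  1  1  2  3  4  5
 a  2  2  2  2  3  4  5
 k  3  3  3  3  2  3  4
 j  4  4  4  3  3  3  4
 j  5  5  5  4  4  4  4
 m  6  6  6  5  5  4  5
 g  7  7  7  6  6  5  4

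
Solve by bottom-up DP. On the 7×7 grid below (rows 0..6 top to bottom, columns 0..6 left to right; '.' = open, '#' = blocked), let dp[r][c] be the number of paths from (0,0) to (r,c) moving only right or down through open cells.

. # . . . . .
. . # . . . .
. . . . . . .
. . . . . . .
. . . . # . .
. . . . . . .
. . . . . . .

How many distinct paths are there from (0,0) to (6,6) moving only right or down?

186

r\c   0   1   2   3   4   5   6
  0   1   0   0   0   0   0   0
  1   1   1   0   0   0   0   0
  2   1   2   2   2   2   2   2
  3   1   3   5   7   9  11  13
  4   1   4   9  16   0  11  24
  5   1   5  14  30  30  41  65
  6   1   6  20  50  80 121 186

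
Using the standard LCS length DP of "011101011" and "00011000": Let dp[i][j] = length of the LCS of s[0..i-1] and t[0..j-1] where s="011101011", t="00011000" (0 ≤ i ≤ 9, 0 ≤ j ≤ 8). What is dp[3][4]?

2

   ''  0  0  0  1  1  0  0  0
''  0  0  0  0  0  0  0  0  0
 0  0  1  1  1  1  1  1  1  1
 1  0  1  1  1  2  2  2  2  2
 1  0  1  1  1  2  3  3  3  3
 1  0  1  1  1  2  3  3  3  3
 0  0  1  2  2  2  3  4  4  4
 1  0  1  2  2  3  3  4  4  4
 0  0  1  2  3  3  3  4  5  5
 1  0  1  2  3  4  4  4  5  5
 1  0  1  2  3  4  5  5  5  5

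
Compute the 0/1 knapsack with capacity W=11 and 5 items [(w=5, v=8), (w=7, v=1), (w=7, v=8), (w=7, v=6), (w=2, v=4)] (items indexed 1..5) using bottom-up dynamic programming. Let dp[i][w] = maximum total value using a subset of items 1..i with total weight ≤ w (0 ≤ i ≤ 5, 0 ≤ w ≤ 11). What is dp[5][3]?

4

i\w   0   1   2   3   4   5   6   7   8   9  10  11
  0   0   0   0   0   0   0   0   0   0   0   0   0
  1   0   0   0   0   0   8   8   8   8   8   8   8
  2   0   0   0   0   0   8   8   8   8   8   8   8
  3   0   0   0   0   0   8   8   8   8   8   8   8
  4   0   0   0   0   0   8   8   8   8   8   8   8
  5   0   0   4   4   4   8   8  12  12  12  12  12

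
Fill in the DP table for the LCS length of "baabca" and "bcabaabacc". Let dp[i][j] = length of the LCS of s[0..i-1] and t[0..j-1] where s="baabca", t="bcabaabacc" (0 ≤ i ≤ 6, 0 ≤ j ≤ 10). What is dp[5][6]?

   ''  b  c  a  b  a  a  b  a  c  c
''  0  0  0  0  0  0  0  0  0  0  0
 b  0  1  1  1  1  1  1  1  1  1  1
 a  0  1  1  2  2  2  2  2  2  2  2
 a  0  1  1  2  2  3  3  3  3  3  3
 b  0  1  1  2  3  3  3  4  4  4  4
 c  0  1  2  2  3  3  3  4  4  5  5
 a  0  1  2  3  3  4  4  4  5  5  5

3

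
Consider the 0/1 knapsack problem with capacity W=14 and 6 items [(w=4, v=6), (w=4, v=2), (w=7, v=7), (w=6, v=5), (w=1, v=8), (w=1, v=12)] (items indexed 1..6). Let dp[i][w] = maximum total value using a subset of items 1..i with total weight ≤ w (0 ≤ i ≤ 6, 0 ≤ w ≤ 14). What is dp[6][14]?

i\w   0   1   2   3   4   5   6   7   8   9  10  11  12  13  14
  0   0   0   0   0   0   0   0   0   0   0   0   0   0   0   0
  1   0   0   0   0   6   6   6   6   6   6   6   6   6   6   6
  2   0   0   0   0   6   6   6   6   8   8   8   8   8   8   8
  3   0   0   0   0   6   6   6   7   8   8   8  13  13  13  13
  4   0   0   0   0   6   6   6   7   8   8  11  13  13  13  13
  5   0   8   8   8   8  14  14  14  15  16  16  19  21  21  21
  6   0  12  20  20  20  20  26  26  26  27  28  28  31  33  33

33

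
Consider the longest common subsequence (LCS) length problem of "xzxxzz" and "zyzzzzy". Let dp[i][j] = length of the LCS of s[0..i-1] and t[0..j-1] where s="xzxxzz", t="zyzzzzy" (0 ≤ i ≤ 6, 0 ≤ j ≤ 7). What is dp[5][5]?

2

   ''  z  y  z  z  z  z  y
''  0  0  0  0  0  0  0  0
 x  0  0  0  0  0  0  0  0
 z  0  1  1  1  1  1  1  1
 x  0  1  1  1  1  1  1  1
 x  0  1  1  1  1  1  1  1
 z  0  1  1  2  2  2  2  2
 z  0  1  1  2  3  3  3  3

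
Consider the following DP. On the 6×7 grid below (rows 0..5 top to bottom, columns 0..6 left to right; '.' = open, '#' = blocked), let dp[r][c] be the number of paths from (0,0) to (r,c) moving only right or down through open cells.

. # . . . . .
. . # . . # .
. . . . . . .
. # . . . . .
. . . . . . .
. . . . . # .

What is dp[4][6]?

r\c   0   1   2   3   4   5   6
  0   1   0   0   0   0   0   0
  1   1   1   0   0   0   0   0
  2   1   2   2   2   2   2   2
  3   1   0   2   4   6   8  10
  4   1   1   3   7  13  21  31
  5   1   2   5  12  25   0  31

31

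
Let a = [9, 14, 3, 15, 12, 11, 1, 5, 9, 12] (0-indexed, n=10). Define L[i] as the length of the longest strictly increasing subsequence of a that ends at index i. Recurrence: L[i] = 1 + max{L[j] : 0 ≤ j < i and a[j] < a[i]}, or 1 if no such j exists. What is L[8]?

3

   i    0    1    2    3    4    5    6    7    8    9
a[i]    9   14    3   15   12   11    1    5    9   12
L[i]    1    2    1    3    2    2    1    2    3    4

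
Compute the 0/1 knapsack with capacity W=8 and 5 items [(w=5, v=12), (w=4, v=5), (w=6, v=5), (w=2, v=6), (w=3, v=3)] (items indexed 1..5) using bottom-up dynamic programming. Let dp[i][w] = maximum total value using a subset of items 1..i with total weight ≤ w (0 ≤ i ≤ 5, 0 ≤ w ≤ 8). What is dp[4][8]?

i\w   0   1   2   3   4   5   6   7   8
  0   0   0   0   0   0   0   0   0   0
  1   0   0   0   0   0  12  12  12  12
  2   0   0   0   0   5  12  12  12  12
  3   0   0   0   0   5  12  12  12  12
  4   0   0   6   6   6  12  12  18  18
  5   0   0   6   6   6  12  12  18  18

18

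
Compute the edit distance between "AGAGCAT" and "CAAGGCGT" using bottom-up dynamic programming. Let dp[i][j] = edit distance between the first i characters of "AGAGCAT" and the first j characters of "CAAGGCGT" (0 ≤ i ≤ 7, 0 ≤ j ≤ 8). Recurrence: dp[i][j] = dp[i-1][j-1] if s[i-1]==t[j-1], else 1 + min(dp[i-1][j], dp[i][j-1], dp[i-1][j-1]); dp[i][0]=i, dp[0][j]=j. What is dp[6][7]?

   ''  C  A  A  G  G  C  G  T
''  0  1  2  3  4  5  6  7  8
 A  1  1  1  2  3  4  5  6  7
 G  2  2  2  2  2  3  4  5  6
 A  3  3  2  2  3  3  4  5  6
 G  4  4  3  3  2  3  4  4  5
 C  5  4  4  4  3  3  3  4  5
 A  6  5  4  4  4  4  4  4  5
 T  7  6  5  5  5  5  5  5  4

4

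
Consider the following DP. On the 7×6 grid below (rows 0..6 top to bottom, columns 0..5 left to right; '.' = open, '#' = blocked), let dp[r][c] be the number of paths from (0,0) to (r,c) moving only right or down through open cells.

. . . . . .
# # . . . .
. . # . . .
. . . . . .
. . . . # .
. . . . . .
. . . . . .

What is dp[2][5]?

r\c   0   1   2   3   4   5
  0   1   1   1   1   1   1
  1   0   0   1   2   3   4
  2   0   0   0   2   5   9
  3   0   0   0   2   7  16
  4   0   0   0   2   0  16
  5   0   0   0   2   2  18
  6   0   0   0   2   4  22

9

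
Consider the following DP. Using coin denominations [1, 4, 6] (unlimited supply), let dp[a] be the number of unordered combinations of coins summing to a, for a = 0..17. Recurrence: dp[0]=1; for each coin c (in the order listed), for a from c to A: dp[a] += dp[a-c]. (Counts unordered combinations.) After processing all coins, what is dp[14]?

after  coin     0     1     2     3     4     5     6     7     8     9    10    11    12    13    14    15    16    17
          1     1     1     1     1     1     1     1     1     1     1     1     1     1     1     1     1     1     1
          4     1     1     1     1     2     2     2     2     3     3     3     3     4     4     4     4     5     5
          6     1     1     1     1     2     2     3     3     4     4     5     5     7     7     8     8    10    10

8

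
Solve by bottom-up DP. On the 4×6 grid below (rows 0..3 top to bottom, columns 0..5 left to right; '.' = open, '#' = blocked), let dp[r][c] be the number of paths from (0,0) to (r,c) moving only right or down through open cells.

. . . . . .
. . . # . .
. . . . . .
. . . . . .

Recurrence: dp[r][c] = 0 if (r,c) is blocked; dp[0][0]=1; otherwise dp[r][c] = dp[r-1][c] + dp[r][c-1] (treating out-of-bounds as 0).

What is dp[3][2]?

10

r\c   0   1   2   3   4   5
  0   1   1   1   1   1   1
  1   1   2   3   0   1   2
  2   1   3   6   6   7   9
  3   1   4  10  16  23  32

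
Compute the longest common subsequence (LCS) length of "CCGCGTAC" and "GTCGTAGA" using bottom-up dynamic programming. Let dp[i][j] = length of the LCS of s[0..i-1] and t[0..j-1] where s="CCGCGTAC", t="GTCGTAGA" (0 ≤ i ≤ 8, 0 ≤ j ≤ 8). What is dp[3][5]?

2

   ''  G  T  C  G  T  A  G  A
''  0  0  0  0  0  0  0  0  0
 C  0  0  0  1  1  1  1  1  1
 C  0  0  0  1  1  1  1  1  1
 G  0  1  1  1  2  2  2  2  2
 C  0  1  1  2  2  2  2  2  2
 G  0  1  1  2  3  3  3  3  3
 T  0  1  2  2  3  4  4  4  4
 A  0  1  2  2  3  4  5  5  5
 C  0  1  2  3  3  4  5  5  5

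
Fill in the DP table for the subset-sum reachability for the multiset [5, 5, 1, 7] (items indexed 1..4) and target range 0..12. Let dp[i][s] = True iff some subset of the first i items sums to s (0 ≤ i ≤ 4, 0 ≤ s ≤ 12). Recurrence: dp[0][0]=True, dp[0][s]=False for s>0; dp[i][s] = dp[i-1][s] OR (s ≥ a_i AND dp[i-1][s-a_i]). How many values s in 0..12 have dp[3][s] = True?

i\s   0   1   2   3   4   5   6   7   8   9  10  11  12
  0   T   F   F   F   F   F   F   F   F   F   F   F   F
  1   T   F   F   F   F   T   F   F   F   F   F   F   F
  2   T   F   F   F   F   T   F   F   F   F   T   F   F
  3   T   T   F   F   F   T   T   F   F   F   T   T   F
  4   T   T   F   F   F   T   T   T   T   F   T   T   T

6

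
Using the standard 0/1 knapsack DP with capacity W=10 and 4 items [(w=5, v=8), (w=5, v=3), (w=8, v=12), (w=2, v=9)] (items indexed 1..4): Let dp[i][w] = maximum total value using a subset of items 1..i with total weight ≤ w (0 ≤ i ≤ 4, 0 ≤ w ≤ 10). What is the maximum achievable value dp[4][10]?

i\w   0   1   2   3   4   5   6   7   8   9  10
  0   0   0   0   0   0   0   0   0   0   0   0
  1   0   0   0   0   0   8   8   8   8   8   8
  2   0   0   0   0   0   8   8   8   8   8  11
  3   0   0   0   0   0   8   8   8  12  12  12
  4   0   0   9   9   9   9   9  17  17  17  21

21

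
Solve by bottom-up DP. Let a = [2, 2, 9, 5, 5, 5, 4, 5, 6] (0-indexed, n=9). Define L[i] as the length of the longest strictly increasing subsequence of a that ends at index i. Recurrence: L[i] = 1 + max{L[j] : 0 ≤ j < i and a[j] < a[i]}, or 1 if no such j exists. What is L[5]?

2

   i    0    1    2    3    4    5    6    7    8
a[i]    2    2    9    5    5    5    4    5    6
L[i]    1    1    2    2    2    2    2    3    4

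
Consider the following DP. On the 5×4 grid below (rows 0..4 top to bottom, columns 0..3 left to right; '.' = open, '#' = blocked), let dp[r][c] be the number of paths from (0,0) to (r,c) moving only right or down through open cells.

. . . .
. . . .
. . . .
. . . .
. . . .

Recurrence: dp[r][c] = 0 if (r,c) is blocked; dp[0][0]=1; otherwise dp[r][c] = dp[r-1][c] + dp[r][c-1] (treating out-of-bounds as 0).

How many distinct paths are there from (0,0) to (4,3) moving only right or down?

35

r\c   0   1   2   3
  0   1   1   1   1
  1   1   2   3   4
  2   1   3   6  10
  3   1   4  10  20
  4   1   5  15  35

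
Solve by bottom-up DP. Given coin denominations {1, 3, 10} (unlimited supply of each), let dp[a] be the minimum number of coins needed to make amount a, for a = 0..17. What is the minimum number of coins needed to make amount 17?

4

 a  0  1  2  3  4  5  6  7  8  9 10 11 12 13 14 15 16 17
dp  0  1  2  1  2  3  2  3  4  3  1  2  3  2  3  4  3  4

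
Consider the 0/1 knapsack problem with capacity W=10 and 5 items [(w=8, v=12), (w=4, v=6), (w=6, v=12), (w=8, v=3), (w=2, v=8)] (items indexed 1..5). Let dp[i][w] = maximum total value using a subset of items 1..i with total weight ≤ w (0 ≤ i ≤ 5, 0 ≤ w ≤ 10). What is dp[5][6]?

i\w   0   1   2   3   4   5   6   7   8   9  10
  0   0   0   0   0   0   0   0   0   0   0   0
  1   0   0   0   0   0   0   0   0  12  12  12
  2   0   0   0   0   6   6   6   6  12  12  12
  3   0   0   0   0   6   6  12  12  12  12  18
  4   0   0   0   0   6   6  12  12  12  12  18
  5   0   0   8   8   8   8  14  14  20  20  20

14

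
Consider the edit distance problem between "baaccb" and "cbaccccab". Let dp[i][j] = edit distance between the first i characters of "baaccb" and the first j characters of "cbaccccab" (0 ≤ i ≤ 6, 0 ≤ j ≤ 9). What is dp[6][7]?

3

   ''  c  b  a  c  c  c  c  a  b
''  0  1  2  3  4  5  6  7  8  9
 b  1  1  1  2  3  4  5  6  7  8
 a  2  2  2  1  2  3  4  5  6  7
 a  3  3  3  2  2  3  4  5  5  6
 c  4  3  4  3  2  2  3  4  5  6
 c  5  4  4  4  3  2  2  3  4  5
 b  6  5  4  5  4  3  3  3  4  4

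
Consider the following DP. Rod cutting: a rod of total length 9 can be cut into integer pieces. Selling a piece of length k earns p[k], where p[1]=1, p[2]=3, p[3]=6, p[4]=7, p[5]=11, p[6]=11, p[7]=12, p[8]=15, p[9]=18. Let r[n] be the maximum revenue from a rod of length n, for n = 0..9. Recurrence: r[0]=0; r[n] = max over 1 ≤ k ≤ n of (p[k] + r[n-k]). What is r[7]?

14

   n    0    1    2    3    4    5    6    7    8    9
r[n]    0    1    3    6    7   11   12   14   17   18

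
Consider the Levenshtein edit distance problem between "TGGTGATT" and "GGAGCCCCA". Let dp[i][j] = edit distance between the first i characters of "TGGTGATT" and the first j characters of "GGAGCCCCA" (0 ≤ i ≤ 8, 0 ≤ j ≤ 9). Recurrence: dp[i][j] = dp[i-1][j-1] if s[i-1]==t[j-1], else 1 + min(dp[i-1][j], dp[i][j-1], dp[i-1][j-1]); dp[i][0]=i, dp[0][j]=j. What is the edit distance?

   ''  G  G  A  G  C  C  C  C  A
''  0  1  2  3  4  5  6  7  8  9
 T  1  1  2  3  4  5  6  7  8  9
 G  2  1  1  2  3  4  5  6  7  8
 G  3  2  1  2  2  3  4  5  6  7
 T  4  3  2  2  3  3  4  5  6  7
 G  5  4  3  3  2  3  4  5  6  7
 A  6  5  4  3  3  3  4  5  6  6
 T  7  6  5  4  4  4  4  5  6  7
 T  8  7  6  5  5  5  5  5  6  7

7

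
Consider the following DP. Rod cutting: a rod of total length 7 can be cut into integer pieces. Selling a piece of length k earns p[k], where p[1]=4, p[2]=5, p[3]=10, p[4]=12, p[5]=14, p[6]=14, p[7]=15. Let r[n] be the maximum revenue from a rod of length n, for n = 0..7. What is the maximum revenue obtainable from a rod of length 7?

   n    0    1    2    3    4    5    6    7
r[n]    0    4    8   12   16   20   24   28

28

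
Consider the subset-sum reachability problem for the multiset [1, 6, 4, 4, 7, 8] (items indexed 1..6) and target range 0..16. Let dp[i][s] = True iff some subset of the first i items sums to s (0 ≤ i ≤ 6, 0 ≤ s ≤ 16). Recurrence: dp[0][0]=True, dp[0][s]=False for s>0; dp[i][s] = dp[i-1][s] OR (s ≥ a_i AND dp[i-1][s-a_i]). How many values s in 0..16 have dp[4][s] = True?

12

i\s   0   1   2   3   4   5   6   7   8   9  10  11  12  13  14  15  16
  0   T   F   F   F   F   F   F   F   F   F   F   F   F   F   F   F   F
  1   T   T   F   F   F   F   F   F   F   F   F   F   F   F   F   F   F
  2   T   T   F   F   F   F   T   T   F   F   F   F   F   F   F   F   F
  3   T   T   F   F   T   T   T   T   F   F   T   T   F   F   F   F   F
  4   T   T   F   F   T   T   T   T   T   T   T   T   F   F   T   T   F
  5   T   T   F   F   T   T   T   T   T   T   T   T   T   T   T   T   T
  6   T   T   F   F   T   T   T   T   T   T   T   T   T   T   T   T   T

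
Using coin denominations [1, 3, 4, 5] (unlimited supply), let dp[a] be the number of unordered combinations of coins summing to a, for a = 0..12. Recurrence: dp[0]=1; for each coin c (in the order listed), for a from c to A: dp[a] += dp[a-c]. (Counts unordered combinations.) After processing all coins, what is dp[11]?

after  coin     0     1     2     3     4     5     6     7     8     9    10    11    12
          1     1     1     1     1     1     1     1     1     1     1     1     1     1
          3     1     1     1     2     2     2     3     3     3     4     4     4     5
          4     1     1     1     2     3     3     4     5     6     7     8     9    11
          5     1     1     1     2     3     4     5     6     8    10    12    14    17

14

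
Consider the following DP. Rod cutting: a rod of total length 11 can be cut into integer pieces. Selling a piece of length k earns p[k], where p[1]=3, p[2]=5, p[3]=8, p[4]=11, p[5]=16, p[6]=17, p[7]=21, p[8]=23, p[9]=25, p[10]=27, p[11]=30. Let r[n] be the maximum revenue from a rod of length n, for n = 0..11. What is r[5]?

16

   n    0    1    2    3    4    5    6    7    8    9   10   11
r[n]    0    3    6    9   12   16   19   22   25   28   32   35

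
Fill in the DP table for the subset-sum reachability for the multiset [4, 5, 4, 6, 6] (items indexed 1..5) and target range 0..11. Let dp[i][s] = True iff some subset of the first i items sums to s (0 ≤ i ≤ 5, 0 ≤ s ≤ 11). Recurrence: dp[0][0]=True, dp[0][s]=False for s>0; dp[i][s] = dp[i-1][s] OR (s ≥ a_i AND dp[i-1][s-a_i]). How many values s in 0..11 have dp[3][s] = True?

i\s   0   1   2   3   4   5   6   7   8   9  10  11
  0   T   F   F   F   F   F   F   F   F   F   F   F
  1   T   F   F   F   T   F   F   F   F   F   F   F
  2   T   F   F   F   T   T   F   F   F   T   F   F
  3   T   F   F   F   T   T   F   F   T   T   F   F
  4   T   F   F   F   T   T   T   F   T   T   T   T
  5   T   F   F   F   T   T   T   F   T   T   T   T

5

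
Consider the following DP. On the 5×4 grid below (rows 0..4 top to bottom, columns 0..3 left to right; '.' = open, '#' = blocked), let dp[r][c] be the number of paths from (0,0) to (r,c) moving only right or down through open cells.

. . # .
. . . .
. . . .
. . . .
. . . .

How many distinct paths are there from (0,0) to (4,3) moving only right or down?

30

r\c   0   1   2   3
  0   1   1   0   0
  1   1   2   2   2
  2   1   3   5   7
  3   1   4   9  16
  4   1   5  14  30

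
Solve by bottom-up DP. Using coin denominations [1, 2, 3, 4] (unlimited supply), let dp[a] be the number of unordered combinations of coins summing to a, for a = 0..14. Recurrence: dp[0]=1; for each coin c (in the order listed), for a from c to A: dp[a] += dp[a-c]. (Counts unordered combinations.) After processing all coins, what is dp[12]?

after  coin     0     1     2     3     4     5     6     7     8     9    10    11    12    13    14
          1     1     1     1     1     1     1     1     1     1     1     1     1     1     1     1
          2     1     1     2     2     3     3     4     4     5     5     6     6     7     7     8
          3     1     1     2     3     4     5     7     8    10    12    14    16    19    21    24
          4     1     1     2     3     5     6     9    11    15    18    23    27    34    39    47

34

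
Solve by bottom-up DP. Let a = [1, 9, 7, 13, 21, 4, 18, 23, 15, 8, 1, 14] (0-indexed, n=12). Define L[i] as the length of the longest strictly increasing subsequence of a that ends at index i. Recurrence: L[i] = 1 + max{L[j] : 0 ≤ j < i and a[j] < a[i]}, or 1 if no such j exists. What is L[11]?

4

   i    0    1    2    3    4    5    6    7    8    9   10   11
a[i]    1    9    7   13   21    4   18   23   15    8    1   14
L[i]    1    2    2    3    4    2    4    5    4    3    1    4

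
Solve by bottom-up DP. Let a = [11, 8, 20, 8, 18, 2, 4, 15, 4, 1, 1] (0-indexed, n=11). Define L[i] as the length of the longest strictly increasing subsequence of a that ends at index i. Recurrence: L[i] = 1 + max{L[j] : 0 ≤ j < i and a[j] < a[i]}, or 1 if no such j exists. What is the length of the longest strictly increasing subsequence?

3

   i    0    1    2    3    4    5    6    7    8    9   10
a[i]   11    8   20    8   18    2    4   15    4    1    1
L[i]    1    1    2    1    2    1    2    3    2    1    1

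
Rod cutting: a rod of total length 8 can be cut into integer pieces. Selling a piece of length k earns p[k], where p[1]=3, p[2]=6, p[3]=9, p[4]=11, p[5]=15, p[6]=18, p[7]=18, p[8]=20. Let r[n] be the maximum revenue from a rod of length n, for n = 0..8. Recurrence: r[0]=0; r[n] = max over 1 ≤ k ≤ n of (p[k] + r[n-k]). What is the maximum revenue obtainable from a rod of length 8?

24

   n    0    1    2    3    4    5    6    7    8
r[n]    0    3    6    9   12   15   18   21   24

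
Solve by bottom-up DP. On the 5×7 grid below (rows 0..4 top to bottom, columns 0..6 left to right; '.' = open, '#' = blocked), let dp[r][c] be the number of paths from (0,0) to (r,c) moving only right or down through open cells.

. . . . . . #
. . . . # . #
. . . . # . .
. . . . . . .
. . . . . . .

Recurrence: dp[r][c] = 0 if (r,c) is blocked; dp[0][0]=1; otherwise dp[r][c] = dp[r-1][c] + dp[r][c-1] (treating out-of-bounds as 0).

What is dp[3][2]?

r\c   0   1   2   3   4   5   6
  0   1   1   1   1   1   1   0
  1   1   2   3   4   0   1   0
  2   1   3   6  10   0   1   1
  3   1   4  10  20  20  21  22
  4   1   5  15  35  55  76  98

10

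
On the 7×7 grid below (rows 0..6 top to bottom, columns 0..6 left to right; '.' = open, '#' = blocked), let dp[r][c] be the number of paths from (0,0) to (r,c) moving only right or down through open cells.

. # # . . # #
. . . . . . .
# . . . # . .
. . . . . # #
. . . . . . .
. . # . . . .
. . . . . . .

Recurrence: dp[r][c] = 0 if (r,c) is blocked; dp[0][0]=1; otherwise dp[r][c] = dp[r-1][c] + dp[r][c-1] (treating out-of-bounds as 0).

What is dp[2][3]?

r\c   0   1   2   3   4   5   6
  0   1   0   0   0   0   0   0
  1   1   1   1   1   1   1   1
  2   0   1   2   3   0   1   2
  3   0   1   3   6   6   0   0
  4   0   1   4  10  16  16  16
  5   0   1   0  10  26  42  58
  6   0   1   1  11  37  79 137

3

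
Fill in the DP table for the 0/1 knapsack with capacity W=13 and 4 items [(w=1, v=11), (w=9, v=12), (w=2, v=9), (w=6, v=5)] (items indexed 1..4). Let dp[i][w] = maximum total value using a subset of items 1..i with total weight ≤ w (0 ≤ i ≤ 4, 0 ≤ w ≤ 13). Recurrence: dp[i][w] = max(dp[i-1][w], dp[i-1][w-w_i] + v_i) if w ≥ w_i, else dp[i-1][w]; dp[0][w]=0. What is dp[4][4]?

i\w   0   1   2   3   4   5   6   7   8   9  10  11  12  13
  0   0   0   0   0   0   0   0   0   0   0   0   0   0   0
  1   0  11  11  11  11  11  11  11  11  11  11  11  11  11
  2   0  11  11  11  11  11  11  11  11  12  23  23  23  23
  3   0  11  11  20  20  20  20  20  20  20  23  23  32  32
  4   0  11  11  20  20  20  20  20  20  25  25  25  32  32

20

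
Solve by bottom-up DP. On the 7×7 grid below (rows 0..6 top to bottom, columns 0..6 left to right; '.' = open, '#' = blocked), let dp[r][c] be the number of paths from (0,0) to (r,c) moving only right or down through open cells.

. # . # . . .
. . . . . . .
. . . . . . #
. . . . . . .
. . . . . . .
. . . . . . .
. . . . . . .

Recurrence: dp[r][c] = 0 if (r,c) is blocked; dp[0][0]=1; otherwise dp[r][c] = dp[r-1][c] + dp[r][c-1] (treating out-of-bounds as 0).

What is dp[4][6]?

r\c   0   1   2   3   4   5   6
  0   1   0   0   0   0   0   0
  1   1   1   1   1   1   1   1
  2   1   2   3   4   5   6   0
  3   1   3   6  10  15  21  21
  4   1   4  10  20  35  56  77
  5   1   5  15  35  70 126 203
  6   1   6  21  56 126 252 455

77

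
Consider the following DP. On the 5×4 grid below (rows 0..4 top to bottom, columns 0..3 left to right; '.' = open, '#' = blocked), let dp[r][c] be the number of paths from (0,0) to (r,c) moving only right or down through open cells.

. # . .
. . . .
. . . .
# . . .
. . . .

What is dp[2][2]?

r\c   0   1   2   3
  0   1   0   0   0
  1   1   1   1   1
  2   1   2   3   4
  3   0   2   5   9
  4   0   2   7  16

3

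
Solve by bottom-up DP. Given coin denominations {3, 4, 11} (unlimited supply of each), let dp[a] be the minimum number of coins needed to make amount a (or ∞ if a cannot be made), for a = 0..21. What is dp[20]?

 a  0  1  2  3  4  5  6  7  8  9 10 11 12 13 14 15 16 17 18 19 20 21
dp  0  -  -  1  1  -  2  2  2  3  3  1  3  4  2  2  4  3  3  3  4  4
(- denotes ∞ / unreachable)

4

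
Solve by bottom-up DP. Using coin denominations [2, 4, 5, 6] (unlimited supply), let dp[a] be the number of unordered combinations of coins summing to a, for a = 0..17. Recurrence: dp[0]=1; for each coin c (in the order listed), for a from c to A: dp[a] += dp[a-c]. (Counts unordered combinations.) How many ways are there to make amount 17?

after  coin     0     1     2     3     4     5     6     7     8     9    10    11    12    13    14    15    16    17
          2     1     0     1     0     1     0     1     0     1     0     1     0     1     0     1     0     1     0
          4     1     0     1     0     2     0     2     0     3     0     3     0     4     0     4     0     5     0
          5     1     0     1     0     2     1     2     1     3     2     4     2     5     3     6     4     7     5
          6     1     0     1     0     2     1     3     1     4     2     6     3     8     4    10     6    13     8

8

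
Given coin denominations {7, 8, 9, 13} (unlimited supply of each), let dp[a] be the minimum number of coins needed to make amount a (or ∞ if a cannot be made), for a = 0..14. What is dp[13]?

 a  0  1  2  3  4  5  6  7  8  9 10 11 12 13 14
dp  0  -  -  -  -  -  -  1  1  1  -  -  -  1  2
(- denotes ∞ / unreachable)

1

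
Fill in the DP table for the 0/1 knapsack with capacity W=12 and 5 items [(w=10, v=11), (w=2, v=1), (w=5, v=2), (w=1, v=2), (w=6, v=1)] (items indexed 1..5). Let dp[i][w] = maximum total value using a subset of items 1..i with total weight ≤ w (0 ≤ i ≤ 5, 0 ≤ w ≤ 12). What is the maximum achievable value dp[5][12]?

i\w   0   1   2   3   4   5   6   7   8   9  10  11  12
  0   0   0   0   0   0   0   0   0   0   0   0   0   0
  1   0   0   0   0   0   0   0   0   0   0  11  11  11
  2   0   0   1   1   1   1   1   1   1   1  11  11  12
  3   0   0   1   1   1   2   2   3   3   3  11  11  12
  4   0   2   2   3   3   3   4   4   5   5  11  13  13
  5   0   2   2   3   3   3   4   4   5   5  11  13  13

13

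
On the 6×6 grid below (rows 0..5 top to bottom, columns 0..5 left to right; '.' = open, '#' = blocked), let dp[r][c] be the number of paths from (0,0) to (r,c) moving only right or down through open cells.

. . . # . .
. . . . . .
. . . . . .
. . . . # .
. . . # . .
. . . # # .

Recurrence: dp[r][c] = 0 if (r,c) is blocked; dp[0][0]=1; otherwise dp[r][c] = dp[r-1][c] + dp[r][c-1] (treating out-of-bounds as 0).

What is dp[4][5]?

r\c   0   1   2   3   4   5
  0   1   1   1   0   0   0
  1   1   2   3   3   3   3
  2   1   3   6   9  12  15
  3   1   4  10  19   0  15
  4   1   5  15   0   0  15
  5   1   6  21   0   0  15

15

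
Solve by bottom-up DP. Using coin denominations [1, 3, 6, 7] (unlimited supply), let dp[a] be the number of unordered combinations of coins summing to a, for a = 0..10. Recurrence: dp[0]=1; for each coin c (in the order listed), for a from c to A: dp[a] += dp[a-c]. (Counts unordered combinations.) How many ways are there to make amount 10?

8

after  coin     0     1     2     3     4     5     6     7     8     9    10
          1     1     1     1     1     1     1     1     1     1     1     1
          3     1     1     1     2     2     2     3     3     3     4     4
          6     1     1     1     2     2     2     4     4     4     6     6
          7     1     1     1     2     2     2     4     5     5     7     8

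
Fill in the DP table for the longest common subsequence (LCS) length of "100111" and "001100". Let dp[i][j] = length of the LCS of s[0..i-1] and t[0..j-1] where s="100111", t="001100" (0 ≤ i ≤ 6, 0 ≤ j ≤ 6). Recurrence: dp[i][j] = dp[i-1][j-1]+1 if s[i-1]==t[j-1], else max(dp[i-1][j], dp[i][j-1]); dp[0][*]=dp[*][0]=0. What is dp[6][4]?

4

   ''  0  0  1  1  0  0
''  0  0  0  0  0  0  0
 1  0  0  0  1  1  1  1
 0  0  1  1  1  1  2  2
 0  0  1  2  2  2  2  3
 1  0  1  2  3  3  3  3
 1  0  1  2  3  4  4  4
 1  0  1  2  3  4  4  4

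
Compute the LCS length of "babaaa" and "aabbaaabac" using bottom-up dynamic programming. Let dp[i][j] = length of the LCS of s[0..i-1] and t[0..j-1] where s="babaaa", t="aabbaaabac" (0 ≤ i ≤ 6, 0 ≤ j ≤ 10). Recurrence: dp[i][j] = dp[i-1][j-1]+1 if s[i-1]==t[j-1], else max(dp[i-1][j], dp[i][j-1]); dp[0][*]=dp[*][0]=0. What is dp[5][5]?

3

   ''  a  a  b  b  a  a  a  b  a  c
''  0  0  0  0  0  0  0  0  0  0  0
 b  0  0  0  1  1  1  1  1  1  1  1
 a  0  1  1  1  1  2  2  2  2  2  2
 b  0  1  1  2  2  2  2  2  3  3  3
 a  0  1  2  2  2  3  3  3  3  4  4
 a  0  1  2  2  2  3  4  4  4  4  4
 a  0  1  2  2  2  3  4  5  5  5  5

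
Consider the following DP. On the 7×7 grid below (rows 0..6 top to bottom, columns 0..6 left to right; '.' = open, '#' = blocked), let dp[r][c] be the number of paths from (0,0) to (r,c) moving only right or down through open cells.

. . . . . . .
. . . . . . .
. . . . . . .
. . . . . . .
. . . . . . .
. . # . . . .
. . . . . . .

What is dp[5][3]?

35

r\c   0   1   2   3   4   5   6
  0   1   1   1   1   1   1   1
  1   1   2   3   4   5   6   7
  2   1   3   6  10  15  21  28
  3   1   4  10  20  35  56  84
  4   1   5  15  35  70 126 210
  5   1   6   0  35 105 231 441
  6   1   7   7  42 147 378 819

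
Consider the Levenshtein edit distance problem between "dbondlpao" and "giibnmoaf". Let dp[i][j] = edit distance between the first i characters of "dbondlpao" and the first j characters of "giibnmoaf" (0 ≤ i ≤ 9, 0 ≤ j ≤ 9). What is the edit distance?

   ''  g  i  i  b  n  m  o  a  f
''  0  1  2  3  4  5  6  7  8  9
 d  1  1  2  3  4  5  6  7  8  9
 b  2  2  2  3  3  4  5  6  7  8
 o  3  3  3  3  4  4  5  5  6  7
 n  4  4  4  4  4  4  5  6  6  7
 d  5  5  5  5  5  5  5  6  7  7
 l  6  6  6  6  6  6  6  6  7  8
 p  7  7  7  7  7  7  7  7  7  8
 a  8  8  8  8  8  8  8  8  7  8
 o  9  9  9  9  9  9  9  8  8  8

8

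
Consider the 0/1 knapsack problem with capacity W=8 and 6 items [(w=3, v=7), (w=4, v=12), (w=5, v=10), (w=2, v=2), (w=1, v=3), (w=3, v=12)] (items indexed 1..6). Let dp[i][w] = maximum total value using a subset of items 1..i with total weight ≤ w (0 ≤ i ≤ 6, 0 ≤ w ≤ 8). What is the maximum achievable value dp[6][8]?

i\w   0   1   2   3   4   5   6   7   8
  0   0   0   0   0   0   0   0   0   0
  1   0   0   0   7   7   7   7   7   7
  2   0   0   0   7  12  12  12  19  19
  3   0   0   0   7  12  12  12  19  19
  4   0   0   2   7  12  12  14  19  19
  5   0   3   3   7  12  15  15  19  22
  6   0   3   3  12  15  15  19  24  27

27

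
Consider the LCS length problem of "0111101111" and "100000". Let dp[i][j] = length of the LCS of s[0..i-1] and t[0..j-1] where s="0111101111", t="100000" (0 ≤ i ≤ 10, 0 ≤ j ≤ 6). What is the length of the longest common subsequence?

   ''  1  0  0  0  0  0
''  0  0  0  0  0  0  0
 0  0  0  1  1  1  1  1
 1  0  1  1  1  1  1  1
 1  0  1  1  1  1  1  1
 1  0  1  1  1  1  1  1
 1  0  1  1  1  1  1  1
 0  0  1  2  2  2  2  2
 1  0  1  2  2  2  2  2
 1  0  1  2  2  2  2  2
 1  0  1  2  2  2  2  2
 1  0  1  2  2  2  2  2

2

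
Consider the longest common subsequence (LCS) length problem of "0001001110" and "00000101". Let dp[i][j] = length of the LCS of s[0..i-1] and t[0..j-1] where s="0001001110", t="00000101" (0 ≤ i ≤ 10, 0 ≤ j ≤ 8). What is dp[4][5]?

   ''  0  0  0  0  0  1  0  1
''  0  0  0  0  0  0  0  0  0
 0  0  1  1  1  1  1  1  1  1
 0  0  1  2  2  2  2  2  2  2
 0  0  1  2  3  3  3  3  3  3
 1  0  1  2  3  3  3  4  4  4
 0  0  1  2  3  4  4  4  5  5
 0  0  1  2  3  4  5  5  5  5
 1  0  1  2  3  4  5  6  6  6
 1  0  1  2  3  4  5  6  6  7
 1  0  1  2  3  4  5  6  6  7
 0  0  1  2  3  4  5  6  7  7

3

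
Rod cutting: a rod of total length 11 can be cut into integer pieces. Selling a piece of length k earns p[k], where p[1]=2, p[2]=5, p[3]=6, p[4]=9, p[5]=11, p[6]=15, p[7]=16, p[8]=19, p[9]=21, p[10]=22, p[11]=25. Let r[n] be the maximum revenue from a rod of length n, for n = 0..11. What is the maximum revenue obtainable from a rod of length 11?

27

   n    0    1    2    3    4    5    6    7    8    9   10   11
r[n]    0    2    5    7   10   12   15   17   20   22   25   27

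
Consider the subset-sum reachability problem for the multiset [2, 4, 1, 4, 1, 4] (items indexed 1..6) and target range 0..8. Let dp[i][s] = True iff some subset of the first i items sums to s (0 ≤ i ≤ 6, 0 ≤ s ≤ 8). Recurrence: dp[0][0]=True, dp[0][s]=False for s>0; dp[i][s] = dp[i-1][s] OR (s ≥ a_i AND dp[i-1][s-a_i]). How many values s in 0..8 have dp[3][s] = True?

i\s   0   1   2   3   4   5   6   7   8
  0   T   F   F   F   F   F   F   F   F
  1   T   F   T   F   F   F   F   F   F
  2   T   F   T   F   T   F   T   F   F
  3   T   T   T   T   T   T   T   T   F
  4   T   T   T   T   T   T   T   T   T
  5   T   T   T   T   T   T   T   T   T
  6   T   T   T   T   T   T   T   T   T

8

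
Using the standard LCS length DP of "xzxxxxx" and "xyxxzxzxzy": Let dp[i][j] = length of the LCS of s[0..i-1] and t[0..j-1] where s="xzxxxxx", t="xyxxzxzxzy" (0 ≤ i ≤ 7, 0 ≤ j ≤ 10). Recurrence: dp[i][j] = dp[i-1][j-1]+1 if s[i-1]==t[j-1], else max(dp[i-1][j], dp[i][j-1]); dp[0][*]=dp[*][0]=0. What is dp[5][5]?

3

   ''  x  y  x  x  z  x  z  x  z  y
''  0  0  0  0  0  0  0  0  0  0  0
 x  0  1  1  1  1  1  1  1  1  1  1
 z  0  1  1  1  1  2  2  2  2  2  2
 x  0  1  1  2  2  2  3  3  3  3  3
 x  0  1  1  2  3  3  3  3  4  4  4
 x  0  1  1  2  3  3  4  4  4  4  4
 x  0  1  1  2  3  3  4  4  5  5  5
 x  0  1  1  2  3  3  4  4  5  5  5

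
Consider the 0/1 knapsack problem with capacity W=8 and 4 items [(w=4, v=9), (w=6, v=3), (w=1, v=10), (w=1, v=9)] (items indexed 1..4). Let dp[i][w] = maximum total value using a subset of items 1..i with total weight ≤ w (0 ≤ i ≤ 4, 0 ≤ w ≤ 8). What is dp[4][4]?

19

i\w   0   1   2   3   4   5   6   7   8
  0   0   0   0   0   0   0   0   0   0
  1   0   0   0   0   9   9   9   9   9
  2   0   0   0   0   9   9   9   9   9
  3   0  10  10  10  10  19  19  19  19
  4   0  10  19  19  19  19  28  28  28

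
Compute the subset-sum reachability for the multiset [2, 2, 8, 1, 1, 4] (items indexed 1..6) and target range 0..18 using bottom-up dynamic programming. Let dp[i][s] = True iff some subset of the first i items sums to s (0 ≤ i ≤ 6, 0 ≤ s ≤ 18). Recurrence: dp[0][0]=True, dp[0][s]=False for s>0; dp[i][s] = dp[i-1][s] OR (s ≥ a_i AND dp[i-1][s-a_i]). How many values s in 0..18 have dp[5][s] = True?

14

i\s   0   1   2   3   4   5   6   7   8   9  10  11  12  13  14  15  16  17  18
  0   T   F   F   F   F   F   F   F   F   F   F   F   F   F   F   F   F   F   F
  1   T   F   T   F   F   F   F   F   F   F   F   F   F   F   F   F   F   F   F
  2   T   F   T   F   T   F   F   F   F   F   F   F   F   F   F   F   F   F   F
  3   T   F   T   F   T   F   F   F   T   F   T   F   T   F   F   F   F   F   F
  4   T   T   T   T   T   T   F   F   T   T   T   T   T   T   F   F   F   F   F
  5   T   T   T   T   T   T   T   F   T   T   T   T   T   T   T   F   F   F   F
  6   T   T   T   T   T   T   T   T   T   T   T   T   T   T   T   T   T   T   T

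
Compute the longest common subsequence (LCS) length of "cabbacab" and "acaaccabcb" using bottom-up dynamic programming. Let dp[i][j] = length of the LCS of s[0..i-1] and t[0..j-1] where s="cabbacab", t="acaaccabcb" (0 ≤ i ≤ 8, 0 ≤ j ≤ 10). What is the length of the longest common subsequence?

   ''  a  c  a  a  c  c  a  b  c  b
''  0  0  0  0  0  0  0  0  0  0  0
 c  0  0  1  1  1  1  1  1  1  1  1
 a  0  1  1  2  2  2  2  2  2  2  2
 b  0  1  1  2  2  2  2  2  3  3  3
 b  0  1  1  2  2  2  2  2  3  3  4
 a  0  1  1  2  3  3  3  3  3  3  4
 c  0  1  2  2  3  4  4  4  4  4  4
 a  0  1  2  3  3  4  4  5  5  5  5
 b  0  1  2  3  3  4  4  5  6  6  6

6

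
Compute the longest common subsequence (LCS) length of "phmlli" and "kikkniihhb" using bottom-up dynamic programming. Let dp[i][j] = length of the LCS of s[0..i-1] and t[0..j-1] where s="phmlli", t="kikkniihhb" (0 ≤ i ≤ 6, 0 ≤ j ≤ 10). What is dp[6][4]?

1

   ''  k  i  k  k  n  i  i  h  h  b
''  0  0  0  0  0  0  0  0  0  0  0
 p  0  0  0  0  0  0  0  0  0  0  0
 h  0  0  0  0  0  0  0  0  1  1  1
 m  0  0  0  0  0  0  0  0  1  1  1
 l  0  0  0  0  0  0  0  0  1  1  1
 l  0  0  0  0  0  0  0  0  1  1  1
 i  0  0  1  1  1  1  1  1  1  1  1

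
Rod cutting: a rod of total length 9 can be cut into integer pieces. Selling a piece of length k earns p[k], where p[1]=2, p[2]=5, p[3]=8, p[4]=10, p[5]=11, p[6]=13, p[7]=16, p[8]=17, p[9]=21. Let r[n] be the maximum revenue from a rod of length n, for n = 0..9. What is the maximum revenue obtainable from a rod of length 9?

   n    0    1    2    3    4    5    6    7    8    9
r[n]    0    2    5    8   10   13   16   18   21   24

24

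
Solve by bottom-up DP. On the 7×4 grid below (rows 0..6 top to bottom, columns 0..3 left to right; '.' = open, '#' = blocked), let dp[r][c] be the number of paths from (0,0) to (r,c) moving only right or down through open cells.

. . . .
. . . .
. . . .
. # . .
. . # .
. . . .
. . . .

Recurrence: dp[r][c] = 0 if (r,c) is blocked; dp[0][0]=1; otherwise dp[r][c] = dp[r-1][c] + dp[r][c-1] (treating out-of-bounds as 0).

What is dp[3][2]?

r\c   0   1   2   3
  0   1   1   1   1
  1   1   2   3   4
  2   1   3   6  10
  3   1   0   6  16
  4   1   1   0  16
  5   1   2   2  18
  6   1   3   5  23

6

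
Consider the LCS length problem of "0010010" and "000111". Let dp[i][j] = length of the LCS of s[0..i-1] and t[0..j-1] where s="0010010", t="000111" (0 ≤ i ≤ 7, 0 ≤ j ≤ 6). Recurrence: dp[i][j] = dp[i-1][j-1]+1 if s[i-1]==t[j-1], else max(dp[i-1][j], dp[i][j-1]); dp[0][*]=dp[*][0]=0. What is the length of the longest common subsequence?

   ''  0  0  0  1  1  1
''  0  0  0  0  0  0  0
 0  0  1  1  1  1  1  1
 0  0  1  2  2  2  2  2
 1  0  1  2  2  3  3  3
 0  0  1  2  3  3  3  3
 0  0  1  2  3  3  3  3
 1  0  1  2  3  4  4  4
 0  0  1  2  3  4  4  4

4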